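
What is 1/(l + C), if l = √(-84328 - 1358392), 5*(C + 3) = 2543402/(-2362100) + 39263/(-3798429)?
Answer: -321125967241758033605250/143996877128472622937031366601 - 399234346046153660250000*I*√90170/143996877128472622937031366601 ≈ -2.2301e-6 - 0.00083254*I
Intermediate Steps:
C = -1016462761699/315924969750 (C = -3 + (2543402/(-2362100) + 39263/(-3798429))/5 = -3 + (2543402*(-1/2362100) + 39263*(-1/3798429))/5 = -3 + (-1271701/1181050 - 553/53499)/5 = -3 + (⅕)*(-68687852449/63184993950) = -3 - 68687852449/315924969750 = -1016462761699/315924969750 ≈ -3.2174)
l = 4*I*√90170 (l = √(-1442720) = 4*I*√90170 ≈ 1201.1*I)
1/(l + C) = 1/(4*I*√90170 - 1016462761699/315924969750) = 1/(-1016462761699/315924969750 + 4*I*√90170)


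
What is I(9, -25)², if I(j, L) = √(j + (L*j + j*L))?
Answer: -441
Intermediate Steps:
I(j, L) = √(j + 2*L*j) (I(j, L) = √(j + (L*j + L*j)) = √(j + 2*L*j))
I(9, -25)² = (√(9*(1 + 2*(-25))))² = (√(9*(1 - 50)))² = (√(9*(-49)))² = (√(-441))² = (21*I)² = -441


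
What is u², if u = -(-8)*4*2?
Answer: 4096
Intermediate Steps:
u = 64 (u = -4*(-8)*2 = 32*2 = 64)
u² = 64² = 4096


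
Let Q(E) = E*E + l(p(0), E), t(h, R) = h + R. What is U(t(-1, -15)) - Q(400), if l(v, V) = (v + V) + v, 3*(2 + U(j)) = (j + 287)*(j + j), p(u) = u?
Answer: -489878/3 ≈ -1.6329e+5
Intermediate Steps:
t(h, R) = R + h
U(j) = -2 + 2*j*(287 + j)/3 (U(j) = -2 + ((j + 287)*(j + j))/3 = -2 + ((287 + j)*(2*j))/3 = -2 + (2*j*(287 + j))/3 = -2 + 2*j*(287 + j)/3)
l(v, V) = V + 2*v (l(v, V) = (V + v) + v = V + 2*v)
Q(E) = E + E² (Q(E) = E*E + (E + 2*0) = E² + (E + 0) = E² + E = E + E²)
U(t(-1, -15)) - Q(400) = (-2 + 2*(-15 - 1)²/3 + 574*(-15 - 1)/3) - 400*(1 + 400) = (-2 + (⅔)*(-16)² + (574/3)*(-16)) - 400*401 = (-2 + (⅔)*256 - 9184/3) - 1*160400 = (-2 + 512/3 - 9184/3) - 160400 = -8678/3 - 160400 = -489878/3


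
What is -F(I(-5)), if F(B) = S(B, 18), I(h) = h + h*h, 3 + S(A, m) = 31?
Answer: -28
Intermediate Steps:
S(A, m) = 28 (S(A, m) = -3 + 31 = 28)
I(h) = h + h²
F(B) = 28
-F(I(-5)) = -1*28 = -28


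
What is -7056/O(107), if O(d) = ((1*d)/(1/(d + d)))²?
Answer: -1764/131079601 ≈ -1.3457e-5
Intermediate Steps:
O(d) = 4*d⁴ (O(d) = (d/(1/(2*d)))² = (d/((1/(2*d))))² = (d*(2*d))² = (2*d²)² = 4*d⁴)
-7056/O(107) = -7056/(4*107⁴) = -7056/(4*131079601) = -7056/524318404 = -7056*1/524318404 = -1764/131079601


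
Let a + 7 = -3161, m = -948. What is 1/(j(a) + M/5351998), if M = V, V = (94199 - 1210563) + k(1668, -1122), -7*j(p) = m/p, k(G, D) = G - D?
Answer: -4945246152/1240346297 ≈ -3.9870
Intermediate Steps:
a = -3168 (a = -7 - 3161 = -3168)
j(p) = 948/(7*p) (j(p) = -(-948)/(7*p) = 948/(7*p))
V = -1113574 (V = (94199 - 1210563) + (1668 - 1*(-1122)) = -1116364 + (1668 + 1122) = -1116364 + 2790 = -1113574)
M = -1113574
1/(j(a) + M/5351998) = 1/((948/7)/(-3168) - 1113574/5351998) = 1/((948/7)*(-1/3168) - 1113574*1/5351998) = 1/(-79/1848 - 556787/2675999) = 1/(-1240346297/4945246152) = -4945246152/1240346297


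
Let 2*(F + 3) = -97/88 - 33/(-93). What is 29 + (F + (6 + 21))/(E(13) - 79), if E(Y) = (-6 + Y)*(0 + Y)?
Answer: 2027593/65472 ≈ 30.969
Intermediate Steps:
E(Y) = Y*(-6 + Y) (E(Y) = (-6 + Y)*Y = Y*(-6 + Y))
F = -18407/5456 (F = -3 + (-97/88 - 33/(-93))/2 = -3 + (-97*1/88 - 33*(-1/93))/2 = -3 + (-97/88 + 11/31)/2 = -3 + (½)*(-2039/2728) = -3 - 2039/5456 = -18407/5456 ≈ -3.3737)
29 + (F + (6 + 21))/(E(13) - 79) = 29 + (-18407/5456 + (6 + 21))/(13*(-6 + 13) - 79) = 29 + (-18407/5456 + 27)/(13*7 - 79) = 29 + 128905/(5456*(91 - 79)) = 29 + (128905/5456)/12 = 29 + (128905/5456)*(1/12) = 29 + 128905/65472 = 2027593/65472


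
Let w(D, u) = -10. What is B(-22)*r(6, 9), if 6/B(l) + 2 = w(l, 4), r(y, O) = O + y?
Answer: -15/2 ≈ -7.5000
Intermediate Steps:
B(l) = -½ (B(l) = 6/(-2 - 10) = 6/(-12) = 6*(-1/12) = -½)
B(-22)*r(6, 9) = -(9 + 6)/2 = -½*15 = -15/2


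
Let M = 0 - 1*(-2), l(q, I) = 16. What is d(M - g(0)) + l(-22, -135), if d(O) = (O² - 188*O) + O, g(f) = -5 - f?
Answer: -1244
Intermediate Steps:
M = 2 (M = 0 + 2 = 2)
d(O) = O² - 187*O
d(M - g(0)) + l(-22, -135) = (2 - (-5 - 1*0))*(-187 + (2 - (-5 - 1*0))) + 16 = (2 - (-5 + 0))*(-187 + (2 - (-5 + 0))) + 16 = (2 - 1*(-5))*(-187 + (2 - 1*(-5))) + 16 = (2 + 5)*(-187 + (2 + 5)) + 16 = 7*(-187 + 7) + 16 = 7*(-180) + 16 = -1260 + 16 = -1244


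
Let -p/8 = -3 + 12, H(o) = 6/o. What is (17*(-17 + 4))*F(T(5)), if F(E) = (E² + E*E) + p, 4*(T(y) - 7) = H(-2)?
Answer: -10829/8 ≈ -1353.6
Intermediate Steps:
T(y) = 25/4 (T(y) = 7 + (6/(-2))/4 = 7 + (6*(-½))/4 = 7 + (¼)*(-3) = 7 - ¾ = 25/4)
p = -72 (p = -8*(-3 + 12) = -8*9 = -72)
F(E) = -72 + 2*E² (F(E) = (E² + E*E) - 72 = (E² + E²) - 72 = 2*E² - 72 = -72 + 2*E²)
(17*(-17 + 4))*F(T(5)) = (17*(-17 + 4))*(-72 + 2*(25/4)²) = (17*(-13))*(-72 + 2*(625/16)) = -221*(-72 + 625/8) = -221*49/8 = -10829/8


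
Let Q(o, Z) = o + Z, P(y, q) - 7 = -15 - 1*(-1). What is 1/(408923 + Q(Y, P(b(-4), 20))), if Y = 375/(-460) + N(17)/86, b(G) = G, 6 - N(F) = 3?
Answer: 3956/1617668609 ≈ 2.4455e-6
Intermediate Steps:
N(F) = 3 (N(F) = 6 - 1*3 = 6 - 3 = 3)
P(y, q) = -7 (P(y, q) = 7 + (-15 - 1*(-1)) = 7 + (-15 + 1) = 7 - 14 = -7)
Y = -3087/3956 (Y = 375/(-460) + 3/86 = 375*(-1/460) + 3*(1/86) = -75/92 + 3/86 = -3087/3956 ≈ -0.78033)
Q(o, Z) = Z + o
1/(408923 + Q(Y, P(b(-4), 20))) = 1/(408923 + (-7 - 3087/3956)) = 1/(408923 - 30779/3956) = 1/(1617668609/3956) = 3956/1617668609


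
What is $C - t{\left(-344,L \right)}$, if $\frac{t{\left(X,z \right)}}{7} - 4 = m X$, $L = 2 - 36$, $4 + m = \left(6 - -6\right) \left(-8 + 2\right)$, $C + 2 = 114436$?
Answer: $-68602$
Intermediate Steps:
$C = 114434$ ($C = -2 + 114436 = 114434$)
$m = -76$ ($m = -4 + \left(6 - -6\right) \left(-8 + 2\right) = -4 + \left(6 + 6\right) \left(-6\right) = -4 + 12 \left(-6\right) = -4 - 72 = -76$)
$L = -34$ ($L = 2 - 36 = -34$)
$t{\left(X,z \right)} = 28 - 532 X$ ($t{\left(X,z \right)} = 28 + 7 \left(- 76 X\right) = 28 - 532 X$)
$C - t{\left(-344,L \right)} = 114434 - \left(28 - -183008\right) = 114434 - \left(28 + 183008\right) = 114434 - 183036 = -68602$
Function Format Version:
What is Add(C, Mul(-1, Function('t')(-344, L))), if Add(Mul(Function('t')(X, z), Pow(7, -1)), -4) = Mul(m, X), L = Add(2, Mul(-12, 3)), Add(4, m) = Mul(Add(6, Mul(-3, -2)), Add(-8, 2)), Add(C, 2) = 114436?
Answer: -68602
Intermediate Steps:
C = 114434 (C = Add(-2, 114436) = 114434)
m = -76 (m = Add(-4, Mul(Add(6, Mul(-3, -2)), Add(-8, 2))) = Add(-4, Mul(Add(6, 6), -6)) = Add(-4, Mul(12, -6)) = Add(-4, -72) = -76)
L = -34 (L = Add(2, -36) = -34)
Function('t')(X, z) = Add(28, Mul(-532, X)) (Function('t')(X, z) = Add(28, Mul(7, Mul(-76, X))) = Add(28, Mul(-532, X)))
Add(C, Mul(-1, Function('t')(-344, L))) = Add(114434, Mul(-1, Add(28, Mul(-532, -344)))) = Add(114434, Mul(-1, Add(28, 183008))) = Add(114434, Mul(-1, 183036)) = Add(114434, -183036) = -68602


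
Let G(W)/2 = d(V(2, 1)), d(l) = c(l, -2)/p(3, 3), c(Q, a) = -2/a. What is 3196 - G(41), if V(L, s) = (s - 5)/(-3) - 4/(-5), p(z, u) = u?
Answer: 9586/3 ≈ 3195.3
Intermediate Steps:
V(L, s) = 37/15 - s/3 (V(L, s) = (-5 + s)*(-1/3) - 4*(-1/5) = (5/3 - s/3) + 4/5 = 37/15 - s/3)
d(l) = 1/3 (d(l) = -2/(-2)/3 = -2*(-1/2)*(1/3) = 1*(1/3) = 1/3)
G(W) = 2/3 (G(W) = 2*(1/3) = 2/3)
3196 - G(41) = 3196 - 1*2/3 = 3196 - 2/3 = 9586/3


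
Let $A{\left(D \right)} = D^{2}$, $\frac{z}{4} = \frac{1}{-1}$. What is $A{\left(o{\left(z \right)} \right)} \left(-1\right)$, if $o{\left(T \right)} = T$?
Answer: $-16$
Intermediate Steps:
$z = -4$ ($z = \frac{4}{-1} = 4 \left(-1\right) = -4$)
$A{\left(o{\left(z \right)} \right)} \left(-1\right) = \left(-4\right)^{2} \left(-1\right) = 16 \left(-1\right) = -16$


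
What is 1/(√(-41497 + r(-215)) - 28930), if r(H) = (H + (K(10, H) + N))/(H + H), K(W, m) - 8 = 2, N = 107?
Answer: -3109975/89976037653 - I*√1918188290/179952075306 ≈ -3.4564e-5 - 2.4338e-7*I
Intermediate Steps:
K(W, m) = 10 (K(W, m) = 8 + 2 = 10)
r(H) = (117 + H)/(2*H) (r(H) = (H + (10 + 107))/(H + H) = (H + 117)/((2*H)) = (117 + H)*(1/(2*H)) = (117 + H)/(2*H))
1/(√(-41497 + r(-215)) - 28930) = 1/(√(-41497 + (½)*(117 - 215)/(-215)) - 28930) = 1/(√(-41497 + (½)*(-1/215)*(-98)) - 28930) = 1/(√(-41497 + 49/215) - 28930) = 1/(√(-8921806/215) - 28930) = 1/(I*√1918188290/215 - 28930) = 1/(-28930 + I*√1918188290/215)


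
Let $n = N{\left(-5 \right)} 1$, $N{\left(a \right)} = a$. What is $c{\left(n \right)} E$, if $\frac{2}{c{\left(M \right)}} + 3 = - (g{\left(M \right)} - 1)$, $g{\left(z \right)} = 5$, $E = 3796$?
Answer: $- \frac{7592}{7} \approx -1084.6$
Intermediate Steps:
$n = -5$ ($n = \left(-5\right) 1 = -5$)
$c{\left(M \right)} = - \frac{2}{7}$ ($c{\left(M \right)} = \frac{2}{-3 - \left(5 - 1\right)} = \frac{2}{-3 - 4} = \frac{2}{-7} = 2 \left(- \frac{1}{7}\right) = - \frac{2}{7}$)
$c{\left(n \right)} E = \left(- \frac{2}{7}\right) 3796 = - \frac{7592}{7}$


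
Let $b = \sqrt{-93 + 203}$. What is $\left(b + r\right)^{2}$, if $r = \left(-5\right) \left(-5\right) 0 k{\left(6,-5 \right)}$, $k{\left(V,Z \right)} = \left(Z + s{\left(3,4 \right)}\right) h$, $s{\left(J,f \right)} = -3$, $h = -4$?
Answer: $110$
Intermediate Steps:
$k{\left(V,Z \right)} = 12 - 4 Z$ ($k{\left(V,Z \right)} = \left(Z - 3\right) \left(-4\right) = \left(-3 + Z\right) \left(-4\right) = 12 - 4 Z$)
$r = 0$ ($r = \left(-5\right) \left(-5\right) 0 \left(12 - -20\right) = 25 \cdot 0 \left(12 + 20\right) = 0 \cdot 32 = 0$)
$b = \sqrt{110} \approx 10.488$
$\left(b + r\right)^{2} = \left(\sqrt{110} + 0\right)^{2} = \left(\sqrt{110}\right)^{2} = 110$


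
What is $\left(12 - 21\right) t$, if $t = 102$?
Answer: $-918$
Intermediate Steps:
$\left(12 - 21\right) t = \left(12 - 21\right) 102 = \left(-9\right) 102 = -918$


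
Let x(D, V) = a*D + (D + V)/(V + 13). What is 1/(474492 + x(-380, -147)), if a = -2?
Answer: 134/63684295 ≈ 2.1041e-6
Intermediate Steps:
x(D, V) = -2*D + (D + V)/(13 + V) (x(D, V) = -2*D + (D + V)/(V + 13) = -2*D + (D + V)/(13 + V))
1/(474492 + x(-380, -147)) = 1/(474492 + (-147 - 25*(-380) - 2*(-380)*(-147))/(13 - 147)) = 1/(474492 + (-147 + 9500 - 111720)/(-134)) = 1/(474492 - 1/134*(-102367)) = 1/(474492 + 102367/134) = 1/(63684295/134) = 134/63684295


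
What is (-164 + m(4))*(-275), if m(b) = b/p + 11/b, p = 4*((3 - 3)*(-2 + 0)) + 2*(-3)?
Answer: 534325/12 ≈ 44527.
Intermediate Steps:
p = -6 (p = 4*(0*(-2)) - 6 = 4*0 - 6 = 0 - 6 = -6)
m(b) = 11/b - b/6 (m(b) = b/(-6) + 11/b = b*(-⅙) + 11/b = -b/6 + 11/b = 11/b - b/6)
(-164 + m(4))*(-275) = (-164 + (11/4 - ⅙*4))*(-275) = (-164 + (11*(¼) - ⅔))*(-275) = (-164 + (11/4 - ⅔))*(-275) = (-164 + 25/12)*(-275) = -1943/12*(-275) = 534325/12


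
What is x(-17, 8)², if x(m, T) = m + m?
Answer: 1156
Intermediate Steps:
x(m, T) = 2*m
x(-17, 8)² = (2*(-17))² = (-34)² = 1156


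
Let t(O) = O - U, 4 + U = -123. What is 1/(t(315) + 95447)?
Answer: 1/95889 ≈ 1.0429e-5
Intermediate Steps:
U = -127 (U = -4 - 123 = -127)
t(O) = 127 + O (t(O) = O - 1*(-127) = O + 127 = 127 + O)
1/(t(315) + 95447) = 1/((127 + 315) + 95447) = 1/(442 + 95447) = 1/95889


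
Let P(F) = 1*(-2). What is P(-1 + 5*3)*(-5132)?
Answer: 10264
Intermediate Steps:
P(F) = -2
P(-1 + 5*3)*(-5132) = -2*(-5132) = 10264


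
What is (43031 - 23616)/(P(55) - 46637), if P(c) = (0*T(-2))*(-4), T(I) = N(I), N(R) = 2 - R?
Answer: -19415/46637 ≈ -0.41630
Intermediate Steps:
T(I) = 2 - I
P(c) = 0 (P(c) = (0*(2 - 1*(-2)))*(-4) = (0*(2 + 2))*(-4) = (0*4)*(-4) = 0*(-4) = 0)
(43031 - 23616)/(P(55) - 46637) = (43031 - 23616)/(0 - 46637) = 19415/(-46637) = 19415*(-1/46637) = -19415/46637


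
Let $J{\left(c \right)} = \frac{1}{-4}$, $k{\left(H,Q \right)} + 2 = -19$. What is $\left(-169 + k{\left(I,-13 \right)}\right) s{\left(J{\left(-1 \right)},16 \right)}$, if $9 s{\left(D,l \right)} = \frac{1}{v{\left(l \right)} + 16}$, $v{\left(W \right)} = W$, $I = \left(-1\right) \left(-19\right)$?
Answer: $- \frac{95}{144} \approx -0.65972$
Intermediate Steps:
$I = 19$
$k{\left(H,Q \right)} = -21$ ($k{\left(H,Q \right)} = -2 - 19 = -21$)
$J{\left(c \right)} = - \frac{1}{4}$
$s{\left(D,l \right)} = \frac{1}{9 \left(16 + l\right)}$ ($s{\left(D,l \right)} = \frac{1}{9 \left(l + 16\right)} = \frac{1}{9 \left(16 + l\right)}$)
$\left(-169 + k{\left(I,-13 \right)}\right) s{\left(J{\left(-1 \right)},16 \right)} = \left(-169 - 21\right) \frac{1}{9 \left(16 + 16\right)} = - 190 \frac{1}{9 \cdot 32} = - 190 \cdot \frac{1}{9} \cdot \frac{1}{32} = \left(-190\right) \frac{1}{288} = - \frac{95}{144}$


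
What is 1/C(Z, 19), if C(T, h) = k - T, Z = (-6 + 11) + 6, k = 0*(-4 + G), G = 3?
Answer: -1/11 ≈ -0.090909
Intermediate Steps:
k = 0 (k = 0*(-4 + 3) = 0*(-1) = 0)
Z = 11 (Z = 5 + 6 = 11)
C(T, h) = -T (C(T, h) = 0 - T = -T)
1/C(Z, 19) = 1/(-1*11) = 1/(-11) = -1/11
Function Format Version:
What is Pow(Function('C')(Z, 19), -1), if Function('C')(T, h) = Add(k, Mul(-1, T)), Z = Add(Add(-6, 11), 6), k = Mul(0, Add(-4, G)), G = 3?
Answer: Rational(-1, 11) ≈ -0.090909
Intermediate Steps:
k = 0 (k = Mul(0, Add(-4, 3)) = Mul(0, -1) = 0)
Z = 11 (Z = Add(5, 6) = 11)
Function('C')(T, h) = Mul(-1, T) (Function('C')(T, h) = Add(0, Mul(-1, T)) = Mul(-1, T))
Pow(Function('C')(Z, 19), -1) = Pow(Mul(-1, 11), -1) = Pow(-11, -1) = Rational(-1, 11)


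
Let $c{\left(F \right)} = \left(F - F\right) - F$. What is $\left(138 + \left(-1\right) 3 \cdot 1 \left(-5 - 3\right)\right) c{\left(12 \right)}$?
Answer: $-1944$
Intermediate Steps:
$c{\left(F \right)} = - F$ ($c{\left(F \right)} = 0 - F = - F$)
$\left(138 + \left(-1\right) 3 \cdot 1 \left(-5 - 3\right)\right) c{\left(12 \right)} = \left(138 + \left(-1\right) 3 \cdot 1 \left(-5 - 3\right)\right) \left(\left(-1\right) 12\right) = \left(138 - 3 \cdot 1 \left(-8\right)\right) \left(-12\right) = \left(138 - -24\right) \left(-12\right) = \left(138 + 24\right) \left(-12\right) = 162 \left(-12\right) = -1944$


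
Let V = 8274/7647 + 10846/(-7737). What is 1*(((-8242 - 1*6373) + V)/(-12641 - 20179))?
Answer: 288237681803/647263338660 ≈ 0.44532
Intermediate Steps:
V = -6307808/19721613 (V = 8274*(1/7647) + 10846*(-1/7737) = 2758/2549 - 10846/7737 = -6307808/19721613 ≈ -0.31984)
1*(((-8242 - 1*6373) + V)/(-12641 - 20179)) = 1*(((-8242 - 1*6373) - 6307808/19721613)/(-12641 - 20179)) = 1*(((-8242 - 6373) - 6307808/19721613)/(-32820)) = 1*((-14615 - 6307808/19721613)*(-1/32820)) = 1*(-288237681803/19721613*(-1/32820)) = 1*(288237681803/647263338660) = 288237681803/647263338660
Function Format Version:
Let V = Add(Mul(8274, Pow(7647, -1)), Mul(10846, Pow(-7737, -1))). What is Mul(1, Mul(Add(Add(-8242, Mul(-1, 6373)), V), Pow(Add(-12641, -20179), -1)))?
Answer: Rational(288237681803, 647263338660) ≈ 0.44532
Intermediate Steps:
V = Rational(-6307808, 19721613) (V = Add(Mul(8274, Rational(1, 7647)), Mul(10846, Rational(-1, 7737))) = Add(Rational(2758, 2549), Rational(-10846, 7737)) = Rational(-6307808, 19721613) ≈ -0.31984)
Mul(1, Mul(Add(Add(-8242, Mul(-1, 6373)), V), Pow(Add(-12641, -20179), -1))) = Mul(1, Mul(Add(Add(-8242, Mul(-1, 6373)), Rational(-6307808, 19721613)), Pow(Add(-12641, -20179), -1))) = Mul(1, Mul(Add(Add(-8242, -6373), Rational(-6307808, 19721613)), Pow(-32820, -1))) = Mul(1, Mul(Add(-14615, Rational(-6307808, 19721613)), Rational(-1, 32820))) = Mul(1, Mul(Rational(-288237681803, 19721613), Rational(-1, 32820))) = Mul(1, Rational(288237681803, 647263338660)) = Rational(288237681803, 647263338660)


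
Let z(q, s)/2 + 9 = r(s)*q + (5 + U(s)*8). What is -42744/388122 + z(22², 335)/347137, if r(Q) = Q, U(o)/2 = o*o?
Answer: 5118512924/458270431 ≈ 11.169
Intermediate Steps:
U(o) = 2*o² (U(o) = 2*(o*o) = 2*o²)
z(q, s) = -8 + 32*s² + 2*q*s (z(q, s) = -18 + 2*(s*q + (5 + (2*s²)*8)) = -18 + 2*(q*s + (5 + 16*s²)) = -18 + 2*(5 + 16*s² + q*s) = -18 + (10 + 32*s² + 2*q*s) = -8 + 32*s² + 2*q*s)
-42744/388122 + z(22², 335)/347137 = -42744/388122 + (-8 + 32*335² + 2*22²*335)/347137 = -42744*1/388122 + (-8 + 32*112225 + 2*484*335)*(1/347137) = -7124/64687 + (-8 + 3591200 + 324280)*(1/347137) = -7124/64687 + 3915472*(1/347137) = -7124/64687 + 3915472/347137 = 5118512924/458270431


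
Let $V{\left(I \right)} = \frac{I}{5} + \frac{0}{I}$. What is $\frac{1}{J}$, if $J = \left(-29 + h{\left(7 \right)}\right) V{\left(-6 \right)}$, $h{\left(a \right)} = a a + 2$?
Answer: $- \frac{5}{132} \approx -0.037879$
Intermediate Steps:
$h{\left(a \right)} = 2 + a^{2}$ ($h{\left(a \right)} = a^{2} + 2 = 2 + a^{2}$)
$V{\left(I \right)} = \frac{I}{5}$ ($V{\left(I \right)} = I \frac{1}{5} + 0 = \frac{I}{5} + 0 = \frac{I}{5}$)
$J = - \frac{132}{5}$ ($J = \left(-29 + \left(2 + 7^{2}\right)\right) \frac{1}{5} \left(-6\right) = \left(-29 + \left(2 + 49\right)\right) \left(- \frac{6}{5}\right) = \left(-29 + 51\right) \left(- \frac{6}{5}\right) = 22 \left(- \frac{6}{5}\right) = - \frac{132}{5} \approx -26.4$)
$\frac{1}{J} = \frac{1}{- \frac{132}{5}} = - \frac{5}{132}$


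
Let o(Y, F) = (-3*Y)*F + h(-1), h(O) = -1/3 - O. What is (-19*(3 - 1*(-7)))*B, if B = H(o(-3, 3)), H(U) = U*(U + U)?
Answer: -2617820/9 ≈ -2.9087e+5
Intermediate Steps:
h(O) = -1/3 - O (h(O) = -1*1/3 - O = -1/3 - O)
o(Y, F) = 2/3 - 3*F*Y (o(Y, F) = (-3*Y)*F + (-1/3 - 1*(-1)) = -3*F*Y + (-1/3 + 1) = -3*F*Y + 2/3 = 2/3 - 3*F*Y)
H(U) = 2*U**2 (H(U) = U*(2*U) = 2*U**2)
B = 13778/9 (B = 2*(2/3 - 3*3*(-3))**2 = 2*(2/3 + 27)**2 = 2*(83/3)**2 = 2*(6889/9) = 13778/9 ≈ 1530.9)
(-19*(3 - 1*(-7)))*B = -19*(3 - 1*(-7))*(13778/9) = -19*(3 + 7)*(13778/9) = -19*10*(13778/9) = -190*13778/9 = -2617820/9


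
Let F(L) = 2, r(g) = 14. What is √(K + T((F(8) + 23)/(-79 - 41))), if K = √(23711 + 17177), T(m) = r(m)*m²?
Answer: √(350 + 1152*√10222)/24 ≈ 14.241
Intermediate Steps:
T(m) = 14*m²
K = 2*√10222 (K = √40888 = 2*√10222 ≈ 202.21)
√(K + T((F(8) + 23)/(-79 - 41))) = √(2*√10222 + 14*((2 + 23)/(-79 - 41))²) = √(2*√10222 + 14*(25/(-120))²) = √(2*√10222 + 14*(25*(-1/120))²) = √(2*√10222 + 14*(-5/24)²) = √(2*√10222 + 14*(25/576)) = √(2*√10222 + 175/288) = √(175/288 + 2*√10222)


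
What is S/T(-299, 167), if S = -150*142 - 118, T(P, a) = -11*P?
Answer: -21418/3289 ≈ -6.5120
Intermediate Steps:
S = -21418 (S = -21300 - 118 = -21418)
S/T(-299, 167) = -21418/((-11*(-299))) = -21418/3289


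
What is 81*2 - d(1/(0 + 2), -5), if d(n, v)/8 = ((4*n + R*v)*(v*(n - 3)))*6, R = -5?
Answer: -16038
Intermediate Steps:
d(n, v) = 48*v*(-3 + n)*(-5*v + 4*n) (d(n, v) = 8*(((4*n - 5*v)*(v*(n - 3)))*6) = 8*(((-5*v + 4*n)*(v*(-3 + n)))*6) = 8*((v*(-3 + n)*(-5*v + 4*n))*6) = 8*(6*v*(-3 + n)*(-5*v + 4*n)) = 48*v*(-3 + n)*(-5*v + 4*n))
81*2 - d(1/(0 + 2), -5) = 81*2 - 48*(-5)*(-12/(0 + 2) + 4*(1/(0 + 2))² + 15*(-5) - 5*(-5)/(0 + 2)) = 162 - 48*(-5)*(-12/2 + 4*(1/2)² - 75 - 5*(-5)/2) = 162 - 48*(-5)*(-12*½ + 4*(½)² - 75 - 5*½*(-5)) = 162 - 48*(-5)*(-6 + 4*(¼) - 75 + 25/2) = 162 - 48*(-5)*(-6 + 1 - 75 + 25/2) = 162 - 48*(-5)*(-135)/2 = 162 - 1*16200 = 162 - 16200 = -16038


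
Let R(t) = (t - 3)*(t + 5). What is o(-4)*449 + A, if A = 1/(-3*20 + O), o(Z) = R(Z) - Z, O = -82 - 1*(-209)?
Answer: -90248/67 ≈ -1347.0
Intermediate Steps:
R(t) = (-3 + t)*(5 + t)
O = 127 (O = -82 + 209 = 127)
o(Z) = -15 + Z + Z² (o(Z) = (-15 + Z² + 2*Z) - Z = -15 + Z + Z²)
A = 1/67 (A = 1/(-3*20 + 127) = 1/(-60 + 127) = 1/67 ≈ 0.014925)
o(-4)*449 + A = (-15 - 4 + (-4)²)*449 + 1/67 = (-15 - 4 + 16)*449 + 1/67 = -3*449 + 1/67 = -1347 + 1/67 = -90248/67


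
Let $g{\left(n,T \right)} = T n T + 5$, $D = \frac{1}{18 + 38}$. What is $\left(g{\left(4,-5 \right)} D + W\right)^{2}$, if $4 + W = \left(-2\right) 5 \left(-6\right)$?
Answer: $\frac{214369}{64} \approx 3349.5$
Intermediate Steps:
$D = \frac{1}{56} \approx 0.017857$
$W = 56$ ($W = -4 + \left(-2\right) 5 \left(-6\right) = -4 - -60 = -4 + 60 = 56$)
$g{\left(n,T \right)} = 5 + n T^{2}$ ($g{\left(n,T \right)} = n T^{2} + 5 = 5 + n T^{2}$)
$\left(g{\left(4,-5 \right)} D + W\right)^{2} = \left(\left(5 + 4 \left(-5\right)^{2}\right) \frac{1}{56} + 56\right)^{2} = \left(\left(5 + 4 \cdot 25\right) \frac{1}{56} + 56\right)^{2} = \left(\left(5 + 100\right) \frac{1}{56} + 56\right)^{2} = \left(105 \cdot \frac{1}{56} + 56\right)^{2} = \left(\frac{15}{8} + 56\right)^{2} = \left(\frac{463}{8}\right)^{2} = \frac{214369}{64}$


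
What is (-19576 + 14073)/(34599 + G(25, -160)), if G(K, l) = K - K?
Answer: -5503/34599 ≈ -0.15905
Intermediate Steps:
G(K, l) = 0
(-19576 + 14073)/(34599 + G(25, -160)) = (-19576 + 14073)/(34599 + 0) = -5503/34599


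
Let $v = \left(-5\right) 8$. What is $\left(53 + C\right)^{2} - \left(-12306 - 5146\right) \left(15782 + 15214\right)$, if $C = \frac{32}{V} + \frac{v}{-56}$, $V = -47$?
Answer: $\frac{58552428236976}{108241} \approx 5.4095 \cdot 10^{8}$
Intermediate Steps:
$v = -40$
$C = \frac{11}{329}$ ($C = \frac{32}{-47} - \frac{40}{-56} = 32 \left(- \frac{1}{47}\right) - - \frac{5}{7} = - \frac{32}{47} + \frac{5}{7} = \frac{11}{329} \approx 0.033435$)
$\left(53 + C\right)^{2} - \left(-12306 - 5146\right) \left(15782 + 15214\right) = \left(53 + \frac{11}{329}\right)^{2} - \left(-12306 - 5146\right) \left(15782 + 15214\right) = \left(\frac{17448}{329}\right)^{2} - \left(-17452\right) 30996 = \frac{304432704}{108241} - -540942192 = \frac{304432704}{108241} + 540942192 = \frac{58552428236976}{108241}$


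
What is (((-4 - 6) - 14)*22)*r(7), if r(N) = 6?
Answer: -3168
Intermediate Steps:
(((-4 - 6) - 14)*22)*r(7) = (((-4 - 6) - 14)*22)*6 = ((-10 - 14)*22)*6 = -24*22*6 = -528*6 = -3168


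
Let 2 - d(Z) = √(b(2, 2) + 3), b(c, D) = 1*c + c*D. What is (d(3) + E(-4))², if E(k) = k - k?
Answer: 1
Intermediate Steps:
b(c, D) = c + D*c
d(Z) = -1 (d(Z) = 2 - √(2*(1 + 2) + 3) = 2 - √(2*3 + 3) = 2 - √(6 + 3) = 2 - √9 = 2 - 1*3 = 2 - 3 = -1)
E(k) = 0
(d(3) + E(-4))² = (-1 + 0)² = (-1)² = 1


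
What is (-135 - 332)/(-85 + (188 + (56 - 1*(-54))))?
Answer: -467/213 ≈ -2.1925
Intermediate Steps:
(-135 - 332)/(-85 + (188 + (56 - 1*(-54)))) = -467/(-85 + (188 + (56 + 54))) = -467/(-85 + (188 + 110)) = -467/(-85 + 298) = -467/213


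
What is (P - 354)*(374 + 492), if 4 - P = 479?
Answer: -717914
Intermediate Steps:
P = -475 (P = 4 - 1*479 = 4 - 479 = -475)
(P - 354)*(374 + 492) = (-475 - 354)*(374 + 492) = -829*866 = -717914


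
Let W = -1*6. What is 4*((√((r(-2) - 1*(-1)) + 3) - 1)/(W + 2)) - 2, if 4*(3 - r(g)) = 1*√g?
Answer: -1 - √(28 - I*√2)/2 ≈ -3.6466 + 0.066794*I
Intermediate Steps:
W = -6
r(g) = 3 - √g/4
4*((√((r(-2) - 1*(-1)) + 3) - 1)/(W + 2)) - 2 = 4*((√(((3 - I*√2/4) - 1*(-1)) + 3) - 1)/(-6 + 2)) - 2 = 4*((√(((3 - I*√2/4) + 1) + 3) - 1)/(-4)) - 2 = 4*((√(((3 - I*√2/4) + 1) + 3) - 1)*(-¼)) - 2 = 4*((√((4 - I*√2/4) + 3) - 1)*(-¼)) - 2 = 4*((√(7 - I*√2/4) - 1)*(-¼)) - 2 = 4*((-1 + √(7 - I*√2/4))*(-¼)) - 2 = 4*(¼ - √(7 - I*√2/4)/4) - 2 = (1 - √(7 - I*√2/4)) - 2 = -1 - √(7 - I*√2/4)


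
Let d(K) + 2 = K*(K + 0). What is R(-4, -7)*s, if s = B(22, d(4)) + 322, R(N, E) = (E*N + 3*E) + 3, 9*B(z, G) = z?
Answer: 29200/9 ≈ 3244.4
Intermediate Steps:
d(K) = -2 + K² (d(K) = -2 + K*(K + 0) = -2 + K*K = -2 + K²)
B(z, G) = z/9
R(N, E) = 3 + 3*E + E*N (R(N, E) = (3*E + E*N) + 3 = 3 + 3*E + E*N)
s = 2920/9 (s = (⅑)*22 + 322 = 22/9 + 322 = 2920/9 ≈ 324.44)
R(-4, -7)*s = (3 + 3*(-7) - 7*(-4))*(2920/9) = (3 - 21 + 28)*(2920/9) = 10*(2920/9) = 29200/9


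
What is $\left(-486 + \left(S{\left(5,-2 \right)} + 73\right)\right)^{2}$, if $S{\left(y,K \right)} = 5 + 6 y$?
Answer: $142884$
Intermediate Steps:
$\left(-486 + \left(S{\left(5,-2 \right)} + 73\right)\right)^{2} = \left(-486 + \left(\left(5 + 6 \cdot 5\right) + 73\right)\right)^{2} = \left(-486 + \left(\left(5 + 30\right) + 73\right)\right)^{2} = \left(-486 + \left(35 + 73\right)\right)^{2} = \left(-486 + 108\right)^{2} = \left(-378\right)^{2} = 142884$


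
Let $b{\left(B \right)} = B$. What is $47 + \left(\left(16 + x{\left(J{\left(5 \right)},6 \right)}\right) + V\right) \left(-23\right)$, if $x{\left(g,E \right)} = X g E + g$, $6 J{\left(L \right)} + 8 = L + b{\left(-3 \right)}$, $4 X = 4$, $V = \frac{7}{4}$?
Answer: $- \frac{801}{4} \approx -200.25$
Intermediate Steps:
$V = \frac{7}{4}$ ($V = 7 \cdot \frac{1}{4} = \frac{7}{4} \approx 1.75$)
$X = 1$ ($X = \frac{1}{4} \cdot 4 = 1$)
$J{\left(L \right)} = - \frac{11}{6} + \frac{L}{6}$ ($J{\left(L \right)} = - \frac{4}{3} + \frac{L - 3}{6} = - \frac{4}{3} + \frac{-3 + L}{6} = - \frac{4}{3} + \left(- \frac{1}{2} + \frac{L}{6}\right) = - \frac{11}{6} + \frac{L}{6}$)
$x{\left(g,E \right)} = g + E g$ ($x{\left(g,E \right)} = 1 g E + g = g E + g = E g + g = g + E g$)
$47 + \left(\left(16 + x{\left(J{\left(5 \right)},6 \right)}\right) + V\right) \left(-23\right) = 47 + \left(\left(16 + \left(- \frac{11}{6} + \frac{1}{6} \cdot 5\right) \left(1 + 6\right)\right) + \frac{7}{4}\right) \left(-23\right) = 47 + \left(\left(16 + \left(- \frac{11}{6} + \frac{5}{6}\right) 7\right) + \frac{7}{4}\right) \left(-23\right) = 47 + \left(\left(16 - 7\right) + \frac{7}{4}\right) \left(-23\right) = 47 + \left(9 + \frac{7}{4}\right) \left(-23\right) = 47 + \frac{43}{4} \left(-23\right) = 47 - \frac{989}{4} = - \frac{801}{4}$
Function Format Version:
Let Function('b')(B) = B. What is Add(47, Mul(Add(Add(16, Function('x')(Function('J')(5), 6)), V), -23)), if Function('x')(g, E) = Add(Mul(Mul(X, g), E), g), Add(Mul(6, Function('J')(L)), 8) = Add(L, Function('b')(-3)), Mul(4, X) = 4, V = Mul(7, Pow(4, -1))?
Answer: Rational(-801, 4) ≈ -200.25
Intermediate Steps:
V = Rational(7, 4) (V = Mul(7, Rational(1, 4)) = Rational(7, 4) ≈ 1.7500)
X = 1 (X = Mul(Rational(1, 4), 4) = 1)
Function('J')(L) = Add(Rational(-11, 6), Mul(Rational(1, 6), L)) (Function('J')(L) = Add(Rational(-4, 3), Mul(Rational(1, 6), Add(L, -3))) = Add(Rational(-4, 3), Mul(Rational(1, 6), Add(-3, L))) = Add(Rational(-4, 3), Add(Rational(-1, 2), Mul(Rational(1, 6), L))) = Add(Rational(-11, 6), Mul(Rational(1, 6), L)))
Function('x')(g, E) = Add(g, Mul(E, g)) (Function('x')(g, E) = Add(Mul(Mul(1, g), E), g) = Add(Mul(g, E), g) = Add(Mul(E, g), g) = Add(g, Mul(E, g)))
Add(47, Mul(Add(Add(16, Function('x')(Function('J')(5), 6)), V), -23)) = Add(47, Mul(Add(Add(16, Mul(Add(Rational(-11, 6), Mul(Rational(1, 6), 5)), Add(1, 6))), Rational(7, 4)), -23)) = Add(47, Mul(Add(Add(16, Mul(Add(Rational(-11, 6), Rational(5, 6)), 7)), Rational(7, 4)), -23)) = Add(47, Mul(Add(Add(16, Mul(-1, 7)), Rational(7, 4)), -23)) = Add(47, Mul(Add(Add(16, -7), Rational(7, 4)), -23)) = Add(47, Mul(Add(9, Rational(7, 4)), -23)) = Add(47, Mul(Rational(43, 4), -23)) = Add(47, Rational(-989, 4)) = Rational(-801, 4)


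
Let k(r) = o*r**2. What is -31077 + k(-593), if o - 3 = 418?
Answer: 148013152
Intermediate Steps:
o = 421 (o = 3 + 418 = 421)
k(r) = 421*r**2
-31077 + k(-593) = -31077 + 421*(-593)**2 = -31077 + 421*351649 = -31077 + 148044229 = 148013152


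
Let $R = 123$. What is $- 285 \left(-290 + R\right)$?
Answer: $47595$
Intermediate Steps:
$- 285 \left(-290 + R\right) = - 285 \left(-290 + 123\right) = \left(-285\right) \left(-167\right) = 47595$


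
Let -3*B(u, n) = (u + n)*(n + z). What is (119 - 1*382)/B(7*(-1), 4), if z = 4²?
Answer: -263/20 ≈ -13.150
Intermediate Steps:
z = 16
B(u, n) = -(16 + n)*(n + u)/3 (B(u, n) = -(u + n)*(n + 16)/3 = -(n + u)*(16 + n)/3 = -(16 + n)*(n + u)/3)
(119 - 1*382)/B(7*(-1), 4) = (119 - 1*382)/(-16/3*4 - 112*(-1)/3 - ⅓*4² - ⅓*4*7*(-1)) = (119 - 382)/(-64/3 - 16/3*(-7) - ⅓*16 - ⅓*4*(-7)) = -263/(-64/3 + 112/3 - 16/3 + 28/3) = -263/20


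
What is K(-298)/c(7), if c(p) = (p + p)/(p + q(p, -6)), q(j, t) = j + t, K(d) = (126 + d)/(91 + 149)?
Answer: -43/105 ≈ -0.40952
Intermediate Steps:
K(d) = 21/40 + d/240 (K(d) = (126 + d)/240 = (126 + d)*(1/240) = 21/40 + d/240)
c(p) = 2*p/(-6 + 2*p) (c(p) = (p + p)/(p + (p - 6)) = (2*p)/(p + (-6 + p)) = (2*p)/(-6 + 2*p) = 2*p/(-6 + 2*p))
K(-298)/c(7) = (21/40 + (1/240)*(-298))/((7/(-3 + 7))) = (21/40 - 149/120)/((7/4)) = -43/(60*(7*(1/4))) = -43/(60*7/4) = -43/60*4/7 = -43/105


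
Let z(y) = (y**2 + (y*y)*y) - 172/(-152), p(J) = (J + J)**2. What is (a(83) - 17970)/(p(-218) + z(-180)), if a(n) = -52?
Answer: 684836/213161109 ≈ 0.0032128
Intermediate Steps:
p(J) = 4*J**2 (p(J) = (2*J)**2 = 4*J**2)
z(y) = 43/38 + y**2 + y**3 (z(y) = (y**2 + y**2*y) - 172*(-1/152) = (y**2 + y**3) + 43/38 = 43/38 + y**2 + y**3)
(a(83) - 17970)/(p(-218) + z(-180)) = (-52 - 17970)/(4*(-218)**2 + (43/38 + (-180)**2 + (-180)**3)) = -18022/(4*47524 + (43/38 + 32400 - 5832000)) = -18022/(190096 - 220384757/38) = -18022/(-213161109/38) = -18022*(-38/213161109) = 684836/213161109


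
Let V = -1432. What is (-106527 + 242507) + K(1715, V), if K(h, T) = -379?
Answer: 135601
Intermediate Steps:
(-106527 + 242507) + K(1715, V) = (-106527 + 242507) - 379 = 135980 - 379 = 135601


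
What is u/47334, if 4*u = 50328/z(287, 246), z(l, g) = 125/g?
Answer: 515862/986125 ≈ 0.52312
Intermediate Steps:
u = 3095172/125 (u = (50328/((125/246)))/4 = (50328/((125*(1/246))))/4 = (50328/(125/246))/4 = (50328*(246/125))/4 = (¼)*(12380688/125) = 3095172/125 ≈ 24761.)
u/47334 = (3095172/125)/47334 = (3095172/125)*(1/47334) = 515862/986125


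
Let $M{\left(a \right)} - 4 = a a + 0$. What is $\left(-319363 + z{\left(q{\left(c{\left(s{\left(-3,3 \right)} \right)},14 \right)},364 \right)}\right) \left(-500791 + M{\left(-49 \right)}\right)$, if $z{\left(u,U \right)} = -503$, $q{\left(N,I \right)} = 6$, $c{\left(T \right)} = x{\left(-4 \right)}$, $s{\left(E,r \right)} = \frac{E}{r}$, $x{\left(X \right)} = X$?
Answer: $159416736276$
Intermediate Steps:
$c{\left(T \right)} = -4$
$M{\left(a \right)} = 4 + a^{2}$ ($M{\left(a \right)} = 4 + \left(a a + 0\right) = 4 + \left(a^{2} + 0\right) = 4 + a^{2}$)
$\left(-319363 + z{\left(q{\left(c{\left(s{\left(-3,3 \right)} \right)},14 \right)},364 \right)}\right) \left(-500791 + M{\left(-49 \right)}\right) = \left(-319363 - 503\right) \left(-500791 + \left(4 + \left(-49\right)^{2}\right)\right) = - 319866 \left(-500791 + \left(4 + 2401\right)\right) = - 319866 \left(-500791 + 2405\right) = \left(-319866\right) \left(-498386\right) = 159416736276$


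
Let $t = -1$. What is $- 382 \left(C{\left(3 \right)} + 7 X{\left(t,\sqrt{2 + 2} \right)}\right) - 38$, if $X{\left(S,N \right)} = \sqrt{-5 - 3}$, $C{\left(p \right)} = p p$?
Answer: $-3476 - 5348 i \sqrt{2} \approx -3476.0 - 7563.2 i$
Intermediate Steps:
$C{\left(p \right)} = p^{2}$
$X{\left(S,N \right)} = 2 i \sqrt{2}$ ($X{\left(S,N \right)} = \sqrt{-8} = 2 i \sqrt{2}$)
$- 382 \left(C{\left(3 \right)} + 7 X{\left(t,\sqrt{2 + 2} \right)}\right) - 38 = - 382 \left(3^{2} + 7 \cdot 2 i \sqrt{2}\right) - 38 = - 382 \left(9 + 14 i \sqrt{2}\right) - 38 = \left(-3438 - 5348 i \sqrt{2}\right) - 38 = -3476 - 5348 i \sqrt{2}$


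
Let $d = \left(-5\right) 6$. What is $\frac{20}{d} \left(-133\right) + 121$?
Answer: $\frac{629}{3} \approx 209.67$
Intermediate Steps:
$d = -30$
$\frac{20}{d} \left(-133\right) + 121 = \frac{20}{-30} \left(-133\right) + 121 = 20 \left(- \frac{1}{30}\right) \left(-133\right) + 121 = \left(- \frac{2}{3}\right) \left(-133\right) + 121 = \frac{266}{3} + 121 = \frac{629}{3}$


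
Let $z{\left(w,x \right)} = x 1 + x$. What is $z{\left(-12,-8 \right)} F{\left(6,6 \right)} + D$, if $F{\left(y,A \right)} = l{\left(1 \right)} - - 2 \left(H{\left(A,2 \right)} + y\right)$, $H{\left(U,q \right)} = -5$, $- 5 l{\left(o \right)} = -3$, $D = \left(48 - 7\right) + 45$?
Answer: $\frac{222}{5} \approx 44.4$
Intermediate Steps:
$D = 86$ ($D = 41 + 45 = 86$)
$z{\left(w,x \right)} = 2 x$ ($z{\left(w,x \right)} = x + x = 2 x$)
$l{\left(o \right)} = \frac{3}{5}$ ($l{\left(o \right)} = \left(- \frac{1}{5}\right) \left(-3\right) = \frac{3}{5}$)
$F{\left(y,A \right)} = - \frac{47}{5} + 2 y$ ($F{\left(y,A \right)} = \frac{3}{5} - - 2 \left(-5 + y\right) = \frac{3}{5} - \left(10 - 2 y\right) = \frac{3}{5} + \left(-10 + 2 y\right) = - \frac{47}{5} + 2 y$)
$z{\left(-12,-8 \right)} F{\left(6,6 \right)} + D = 2 \left(-8\right) \left(- \frac{47}{5} + 2 \cdot 6\right) + 86 = - 16 \left(- \frac{47}{5} + 12\right) + 86 = \left(-16\right) \frac{13}{5} + 86 = - \frac{208}{5} + 86 = \frac{222}{5}$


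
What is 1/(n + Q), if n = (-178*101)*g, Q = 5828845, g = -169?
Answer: 1/8867127 ≈ 1.1278e-7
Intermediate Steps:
n = 3038282 (n = -178*101*(-169) = -17978*(-169) = 3038282)
1/(n + Q) = 1/(3038282 + 5828845) = 1/8867127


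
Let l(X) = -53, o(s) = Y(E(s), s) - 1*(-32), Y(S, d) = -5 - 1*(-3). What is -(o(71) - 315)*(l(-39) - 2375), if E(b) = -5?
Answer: -691980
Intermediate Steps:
Y(S, d) = -2 (Y(S, d) = -5 + 3 = -2)
o(s) = 30 (o(s) = -2 - 1*(-32) = -2 + 32 = 30)
-(o(71) - 315)*(l(-39) - 2375) = -(30 - 315)*(-53 - 2375) = -(-285)*(-2428) = -1*691980 = -691980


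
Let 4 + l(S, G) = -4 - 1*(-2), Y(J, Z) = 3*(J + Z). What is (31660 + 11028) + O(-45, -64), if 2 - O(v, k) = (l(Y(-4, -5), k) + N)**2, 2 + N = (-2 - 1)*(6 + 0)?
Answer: 42014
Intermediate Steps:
Y(J, Z) = 3*J + 3*Z
l(S, G) = -6 (l(S, G) = -4 + (-4 - 1*(-2)) = -4 + (-4 + 2) = -4 - 2 = -6)
N = -20 (N = -2 + (-2 - 1)*(6 + 0) = -2 - 3*6 = -2 - 18 = -20)
O(v, k) = -674 (O(v, k) = 2 - (-6 - 20)**2 = 2 - 1*(-26)**2 = 2 - 1*676 = 2 - 676 = -674)
(31660 + 11028) + O(-45, -64) = (31660 + 11028) - 674 = 42688 - 674 = 42014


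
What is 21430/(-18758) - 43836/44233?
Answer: -885094439/414861307 ≈ -2.1335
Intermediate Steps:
21430/(-18758) - 43836/44233 = 21430*(-1/18758) - 43836*1/44233 = -10715/9379 - 43836/44233 = -885094439/414861307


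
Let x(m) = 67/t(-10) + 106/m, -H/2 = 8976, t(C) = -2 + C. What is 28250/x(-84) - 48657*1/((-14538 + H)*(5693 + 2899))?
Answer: -8832434718163/2140181280 ≈ -4127.0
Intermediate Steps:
H = -17952 (H = -2*8976 = -17952)
x(m) = -67/12 + 106/m (x(m) = 67/(-2 - 10) + 106/m = 67/(-12) + 106/m = 67*(-1/12) + 106/m = -67/12 + 106/m)
28250/x(-84) - 48657*1/((-14538 + H)*(5693 + 2899)) = 28250/(-67/12 + 106/(-84)) - 48657*1/((-14538 - 17952)*(5693 + 2899)) = 28250/(-67/12 + 106*(-1/84)) - 48657/(8592*(-32490)) = 28250/(-67/12 - 53/42) - 48657/(-279154080) = 28250/(-575/84) - 48657*(-1/279154080) = 28250*(-84/575) + 16219/93051360 = -94920/23 + 16219/93051360 = -8832434718163/2140181280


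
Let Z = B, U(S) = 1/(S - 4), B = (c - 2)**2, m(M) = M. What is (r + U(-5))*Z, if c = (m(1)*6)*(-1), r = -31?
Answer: -17920/9 ≈ -1991.1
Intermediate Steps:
c = -6 (c = (1*6)*(-1) = 6*(-1) = -6)
B = 64 (B = (-6 - 2)**2 = (-8)**2 = 64)
U(S) = 1/(-4 + S)
Z = 64
(r + U(-5))*Z = (-31 + 1/(-4 - 5))*64 = (-31 + 1/(-9))*64 = (-31 - 1/9)*64 = -280/9*64 = -17920/9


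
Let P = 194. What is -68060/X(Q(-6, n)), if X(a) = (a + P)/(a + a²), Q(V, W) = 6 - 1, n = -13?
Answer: -2041800/199 ≈ -10260.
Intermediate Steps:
Q(V, W) = 5
X(a) = (194 + a)/(a + a²) (X(a) = (a + 194)/(a + a²) = (194 + a)/(a + a²))
-68060/X(Q(-6, n)) = -68060*5*(1 + 5)/(194 + 5) = -68060/((⅕)*199/6) = -68060/((⅕)*(⅙)*199) = -68060/199/30 = -68060*30/199 = -2041800/199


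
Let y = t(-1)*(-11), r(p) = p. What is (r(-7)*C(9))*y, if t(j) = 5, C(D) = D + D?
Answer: 6930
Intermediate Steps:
C(D) = 2*D
y = -55 (y = 5*(-11) = -55)
(r(-7)*C(9))*y = -14*9*(-55) = -7*18*(-55) = -126*(-55) = 6930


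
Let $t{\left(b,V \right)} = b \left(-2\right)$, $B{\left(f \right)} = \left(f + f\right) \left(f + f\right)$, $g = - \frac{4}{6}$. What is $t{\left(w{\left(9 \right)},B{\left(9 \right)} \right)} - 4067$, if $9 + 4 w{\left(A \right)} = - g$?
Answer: $- \frac{24377}{6} \approx -4062.8$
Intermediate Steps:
$g = - \frac{2}{3}$ ($g = \left(-4\right) \frac{1}{6} = - \frac{2}{3} \approx -0.66667$)
$w{\left(A \right)} = - \frac{25}{12}$ ($w{\left(A \right)} = - \frac{9}{4} + \frac{\left(-1\right) \left(- \frac{2}{3}\right)}{4} = - \frac{9}{4} + \frac{1}{4} \cdot \frac{2}{3} = - \frac{9}{4} + \frac{1}{6} = - \frac{25}{12}$)
$B{\left(f \right)} = 4 f^{2}$ ($B{\left(f \right)} = 2 f 2 f = 4 f^{2}$)
$t{\left(b,V \right)} = - 2 b$
$t{\left(w{\left(9 \right)},B{\left(9 \right)} \right)} - 4067 = \left(-2\right) \left(- \frac{25}{12}\right) - 4067 = \frac{25}{6} - 4067 = - \frac{24377}{6}$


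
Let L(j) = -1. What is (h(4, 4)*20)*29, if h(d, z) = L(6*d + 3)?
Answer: -580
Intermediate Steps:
h(d, z) = -1
(h(4, 4)*20)*29 = -1*20*29 = -20*29 = -580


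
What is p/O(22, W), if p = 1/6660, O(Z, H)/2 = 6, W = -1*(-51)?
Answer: 1/79920 ≈ 1.2513e-5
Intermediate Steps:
W = 51
O(Z, H) = 12 (O(Z, H) = 2*6 = 12)
p = 1/6660 ≈ 0.00015015
p/O(22, W) = (1/6660)/12 = (1/6660)*(1/12) = 1/79920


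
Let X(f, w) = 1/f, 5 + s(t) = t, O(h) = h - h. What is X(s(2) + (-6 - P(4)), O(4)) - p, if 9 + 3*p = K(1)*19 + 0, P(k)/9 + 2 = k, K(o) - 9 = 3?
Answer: -1972/27 ≈ -73.037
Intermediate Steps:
O(h) = 0
K(o) = 12 (K(o) = 9 + 3 = 12)
P(k) = -18 + 9*k
s(t) = -5 + t
p = 73 (p = -3 + (12*19 + 0)/3 = -3 + (228 + 0)/3 = -3 + (1/3)*228 = -3 + 76 = 73)
X(s(2) + (-6 - P(4)), O(4)) - p = 1/((-5 + 2) + (-6 - (-18 + 9*4))) - 1*73 = 1/(-3 + (-6 - (-18 + 36))) - 73 = 1/(-3 + (-6 - 1*18)) - 73 = 1/(-3 + (-6 - 18)) - 73 = 1/(-3 - 24) - 73 = 1/(-27) - 73 = -1/27 - 73 = -1972/27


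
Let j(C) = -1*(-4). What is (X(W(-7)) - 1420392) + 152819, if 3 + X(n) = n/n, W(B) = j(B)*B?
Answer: -1267575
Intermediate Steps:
j(C) = 4
W(B) = 4*B
X(n) = -2 (X(n) = -3 + n/n = -3 + 1 = -2)
(X(W(-7)) - 1420392) + 152819 = (-2 - 1420392) + 152819 = -1420394 + 152819 = -1267575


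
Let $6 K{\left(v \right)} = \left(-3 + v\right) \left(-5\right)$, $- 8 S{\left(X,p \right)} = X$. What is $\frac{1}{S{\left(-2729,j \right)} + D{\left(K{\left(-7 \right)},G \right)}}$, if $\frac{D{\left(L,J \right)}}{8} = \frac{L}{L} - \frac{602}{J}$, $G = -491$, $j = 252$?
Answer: $\frac{3928}{1409891} \approx 0.002786$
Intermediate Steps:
$S{\left(X,p \right)} = - \frac{X}{8}$
$K{\left(v \right)} = \frac{5}{2} - \frac{5 v}{6}$ ($K{\left(v \right)} = \frac{\left(-3 + v\right) \left(-5\right)}{6} = \frac{15 - 5 v}{6} = \frac{5}{2} - \frac{5 v}{6}$)
$D{\left(L,J \right)} = 8 - \frac{4816}{J}$ ($D{\left(L,J \right)} = 8 \left(\frac{L}{L} - \frac{602}{J}\right) = 8 \left(1 - \frac{602}{J}\right) = 8 - \frac{4816}{J}$)
$\frac{1}{S{\left(-2729,j \right)} + D{\left(K{\left(-7 \right)},G \right)}} = \frac{1}{\left(- \frac{1}{8}\right) \left(-2729\right) - \left(-8 + \frac{4816}{-491}\right)} = \frac{1}{\frac{2729}{8} + \left(8 - - \frac{4816}{491}\right)} = \frac{1}{\frac{2729}{8} + \left(8 + \frac{4816}{491}\right)} = \frac{1}{\frac{2729}{8} + \frac{8744}{491}} = \frac{1}{\frac{1409891}{3928}} = \frac{3928}{1409891}$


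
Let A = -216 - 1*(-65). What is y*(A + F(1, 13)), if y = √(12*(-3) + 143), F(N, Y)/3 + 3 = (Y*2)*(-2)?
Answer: -316*√107 ≈ -3268.7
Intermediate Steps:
F(N, Y) = -9 - 12*Y (F(N, Y) = -9 + 3*((Y*2)*(-2)) = -9 + 3*((2*Y)*(-2)) = -9 + 3*(-4*Y) = -9 - 12*Y)
A = -151 (A = -216 + 65 = -151)
y = √107 (y = √(-36 + 143) = √107 ≈ 10.344)
y*(A + F(1, 13)) = √107*(-151 + (-9 - 12*13)) = √107*(-151 + (-9 - 156)) = √107*(-151 - 165) = √107*(-316) = -316*√107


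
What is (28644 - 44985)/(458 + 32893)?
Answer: -5447/11117 ≈ -0.48997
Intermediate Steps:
(28644 - 44985)/(458 + 32893) = -16341/33351 = -16341*1/33351 = -5447/11117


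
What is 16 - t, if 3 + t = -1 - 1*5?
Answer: 25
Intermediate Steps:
t = -9 (t = -3 + (-1 - 1*5) = -3 + (-1 - 5) = -3 - 6 = -9)
16 - t = 16 - 1*(-9) = 16 + 9 = 25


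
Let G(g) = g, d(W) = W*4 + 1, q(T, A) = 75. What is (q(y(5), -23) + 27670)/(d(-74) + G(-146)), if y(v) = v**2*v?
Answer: -27745/441 ≈ -62.914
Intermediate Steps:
y(v) = v**3
d(W) = 1 + 4*W (d(W) = 4*W + 1 = 1 + 4*W)
(q(y(5), -23) + 27670)/(d(-74) + G(-146)) = (75 + 27670)/((1 + 4*(-74)) - 146) = 27745/((1 - 296) - 146) = 27745/(-295 - 146) = 27745/(-441) = 27745*(-1/441) = -27745/441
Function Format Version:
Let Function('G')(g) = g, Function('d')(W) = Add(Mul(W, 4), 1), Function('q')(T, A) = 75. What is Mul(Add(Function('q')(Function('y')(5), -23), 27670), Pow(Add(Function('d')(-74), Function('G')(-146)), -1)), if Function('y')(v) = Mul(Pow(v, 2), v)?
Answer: Rational(-27745, 441) ≈ -62.914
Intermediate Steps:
Function('y')(v) = Pow(v, 3)
Function('d')(W) = Add(1, Mul(4, W)) (Function('d')(W) = Add(Mul(4, W), 1) = Add(1, Mul(4, W)))
Mul(Add(Function('q')(Function('y')(5), -23), 27670), Pow(Add(Function('d')(-74), Function('G')(-146)), -1)) = Mul(Add(75, 27670), Pow(Add(Add(1, Mul(4, -74)), -146), -1)) = Mul(27745, Pow(Add(Add(1, -296), -146), -1)) = Mul(27745, Pow(Add(-295, -146), -1)) = Mul(27745, Pow(-441, -1)) = Mul(27745, Rational(-1, 441)) = Rational(-27745, 441)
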